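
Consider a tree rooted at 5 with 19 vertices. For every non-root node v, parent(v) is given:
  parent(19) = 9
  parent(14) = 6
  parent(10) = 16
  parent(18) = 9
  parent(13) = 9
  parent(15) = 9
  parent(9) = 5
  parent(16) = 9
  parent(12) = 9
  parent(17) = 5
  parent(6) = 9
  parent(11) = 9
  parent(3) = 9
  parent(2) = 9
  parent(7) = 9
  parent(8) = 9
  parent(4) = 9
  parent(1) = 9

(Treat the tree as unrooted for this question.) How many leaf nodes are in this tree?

Degree-1 nodes: 1, 2, 3, 4, 7, 8, 10, 11, 12, 13, 14, 15, 17, 18, 19 — 15 of them.

15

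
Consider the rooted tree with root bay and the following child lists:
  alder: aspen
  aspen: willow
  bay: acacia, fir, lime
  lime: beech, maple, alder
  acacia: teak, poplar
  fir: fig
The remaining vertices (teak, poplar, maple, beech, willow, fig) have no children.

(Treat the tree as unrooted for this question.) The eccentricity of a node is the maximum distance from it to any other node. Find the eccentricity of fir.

The node farthest from fir is willow, via fir-bay-lime-alder-aspen-willow — 5 edges.

5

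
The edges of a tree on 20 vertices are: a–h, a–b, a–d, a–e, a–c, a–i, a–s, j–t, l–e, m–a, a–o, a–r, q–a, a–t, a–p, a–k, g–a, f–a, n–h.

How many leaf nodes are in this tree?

The leaves are b, c, d, f, g, i, j, k, l, m, n, o, p, q, r, s.
That is 16 leaves.

16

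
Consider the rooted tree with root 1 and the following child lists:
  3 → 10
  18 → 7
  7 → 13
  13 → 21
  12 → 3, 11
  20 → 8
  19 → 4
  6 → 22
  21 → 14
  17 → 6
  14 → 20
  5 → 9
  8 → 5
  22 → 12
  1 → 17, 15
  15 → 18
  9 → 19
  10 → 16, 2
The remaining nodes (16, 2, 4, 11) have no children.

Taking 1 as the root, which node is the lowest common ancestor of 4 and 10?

1

Ancestors of 4 (toward the root): 4, 19, 9, 5, 8, 20, 14, 21, 13, 7, 18, 15, 1.
Ancestors of 10: 10, 3, 12, 22, 6, 17, 1.
The deepest node appearing in both lists is 1.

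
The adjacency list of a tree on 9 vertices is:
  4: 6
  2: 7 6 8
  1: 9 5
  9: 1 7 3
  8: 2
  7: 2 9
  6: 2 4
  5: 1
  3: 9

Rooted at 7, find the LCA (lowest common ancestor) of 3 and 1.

3's ancestor chain is 3, 9, 7 and 1's is 1, 9, 7; they first meet at 9.

9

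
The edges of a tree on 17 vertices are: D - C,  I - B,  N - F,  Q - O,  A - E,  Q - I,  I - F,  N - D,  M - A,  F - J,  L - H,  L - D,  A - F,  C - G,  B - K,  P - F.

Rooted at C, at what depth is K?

C – D – N – F – I – B – K — 6 edges.

6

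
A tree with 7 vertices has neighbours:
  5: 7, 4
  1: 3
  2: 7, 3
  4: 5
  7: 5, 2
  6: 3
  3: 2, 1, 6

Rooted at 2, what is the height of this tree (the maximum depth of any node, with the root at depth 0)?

3

4 sits deepest: 2–7–5–4 — 3 edges from the root.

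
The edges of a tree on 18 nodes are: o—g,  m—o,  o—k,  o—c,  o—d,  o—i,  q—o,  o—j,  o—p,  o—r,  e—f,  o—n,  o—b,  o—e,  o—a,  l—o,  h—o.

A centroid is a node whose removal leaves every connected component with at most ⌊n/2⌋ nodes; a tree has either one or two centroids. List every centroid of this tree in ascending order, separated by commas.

o

If o is removed the pieces have sizes 2, 1, 1, 1, 1, 1, 1, 1, 1, 1, 1, 1, 1, 1, 1, 1, all ≤ ⌊18/2⌋ = 9.
No neighbour of o does as well, so o is the unique centroid.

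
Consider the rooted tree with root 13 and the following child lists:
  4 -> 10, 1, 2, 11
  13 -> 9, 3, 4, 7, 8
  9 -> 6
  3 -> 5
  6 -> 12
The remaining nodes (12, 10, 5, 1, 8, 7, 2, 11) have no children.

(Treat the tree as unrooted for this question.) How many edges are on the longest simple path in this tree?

5

BFS from 12 reaches 10 last, at distance 5; BFS from 10 confirms no node is farther.
Path: 12–6–9–13–4–10.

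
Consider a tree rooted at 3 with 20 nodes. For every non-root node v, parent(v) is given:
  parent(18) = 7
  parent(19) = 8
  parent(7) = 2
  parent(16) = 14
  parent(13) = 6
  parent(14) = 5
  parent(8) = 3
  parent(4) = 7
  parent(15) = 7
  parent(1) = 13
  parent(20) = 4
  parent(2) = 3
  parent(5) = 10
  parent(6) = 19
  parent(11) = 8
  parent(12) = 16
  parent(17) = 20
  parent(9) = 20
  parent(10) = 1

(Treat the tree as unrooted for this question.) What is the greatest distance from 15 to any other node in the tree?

The node farthest from 15 is 12, via 15-7-2-3-8-19-6-13-1-10-5-14-16-12 — 13 edges.

13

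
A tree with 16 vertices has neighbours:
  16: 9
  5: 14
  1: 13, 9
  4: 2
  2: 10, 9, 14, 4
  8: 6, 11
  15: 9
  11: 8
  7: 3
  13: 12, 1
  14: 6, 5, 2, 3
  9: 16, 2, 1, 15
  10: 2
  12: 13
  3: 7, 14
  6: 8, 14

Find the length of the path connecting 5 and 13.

5

The path is 5–14–2–9–1–13, which has 5 edges.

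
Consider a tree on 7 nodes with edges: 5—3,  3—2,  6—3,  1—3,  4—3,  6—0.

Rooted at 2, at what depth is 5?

2

Path from 2 to 5: 2 – 3 – 5, which has 2 edges.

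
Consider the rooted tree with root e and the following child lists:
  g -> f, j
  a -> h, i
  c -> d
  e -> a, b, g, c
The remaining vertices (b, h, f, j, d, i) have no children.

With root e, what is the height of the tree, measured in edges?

2

The longest root-to-leaf path is e – c – d (2 edges).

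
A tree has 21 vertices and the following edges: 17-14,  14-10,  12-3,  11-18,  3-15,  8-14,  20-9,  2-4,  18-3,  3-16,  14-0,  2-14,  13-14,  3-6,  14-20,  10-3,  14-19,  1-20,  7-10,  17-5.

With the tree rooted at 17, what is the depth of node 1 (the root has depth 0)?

Climbing from 1 to the root: 1 – 20 – 14 – 17. That's 3 steps.

3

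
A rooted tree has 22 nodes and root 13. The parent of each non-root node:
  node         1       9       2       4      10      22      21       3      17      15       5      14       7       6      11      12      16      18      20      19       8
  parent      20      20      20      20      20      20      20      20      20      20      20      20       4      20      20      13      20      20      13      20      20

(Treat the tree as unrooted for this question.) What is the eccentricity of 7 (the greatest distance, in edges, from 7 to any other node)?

4

Distances from 7 peak at 4, attained at 12.
7 – 4 – 20 – 13 – 12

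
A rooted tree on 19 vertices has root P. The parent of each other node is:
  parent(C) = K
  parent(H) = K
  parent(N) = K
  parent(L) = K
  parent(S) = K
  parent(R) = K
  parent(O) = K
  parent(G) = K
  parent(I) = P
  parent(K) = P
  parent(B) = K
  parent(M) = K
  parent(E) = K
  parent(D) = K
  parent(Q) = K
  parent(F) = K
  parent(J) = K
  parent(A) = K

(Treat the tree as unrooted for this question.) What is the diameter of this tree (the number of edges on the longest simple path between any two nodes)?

3

Starting from I, a farthest node is G at distance 3.
One longest path: I-P-K-G.
So the diameter is 3.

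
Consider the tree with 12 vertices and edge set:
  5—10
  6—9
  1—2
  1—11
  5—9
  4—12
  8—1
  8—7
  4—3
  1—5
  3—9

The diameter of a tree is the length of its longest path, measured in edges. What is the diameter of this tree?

7

BFS from 12 reaches 7 last, at distance 7; BFS from 7 confirms no node is farther.
Path: 12 - 4 - 3 - 9 - 5 - 1 - 8 - 7.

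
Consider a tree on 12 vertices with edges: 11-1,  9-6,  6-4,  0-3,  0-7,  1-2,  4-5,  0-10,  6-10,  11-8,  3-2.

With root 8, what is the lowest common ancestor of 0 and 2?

Path 0→root: 0 3 2 1 11 8; path 2→root: 2 1 11 8.
First common node: 2.

2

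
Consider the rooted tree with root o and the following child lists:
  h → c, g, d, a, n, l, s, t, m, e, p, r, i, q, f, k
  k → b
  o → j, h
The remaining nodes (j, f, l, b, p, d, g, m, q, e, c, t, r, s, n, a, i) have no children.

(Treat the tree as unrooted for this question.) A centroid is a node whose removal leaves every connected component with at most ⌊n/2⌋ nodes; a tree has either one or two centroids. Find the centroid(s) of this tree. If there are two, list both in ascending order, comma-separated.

Delete h: the remaining components have sizes 2, 2, 1, 1, 1, 1, 1, 1, 1, 1, 1, 1, 1, 1, 1, 1, 1. Max 2 ≤ 10, so h is a centroid.
Every other node leaves some component of size > 10, so the centroid is unique.

h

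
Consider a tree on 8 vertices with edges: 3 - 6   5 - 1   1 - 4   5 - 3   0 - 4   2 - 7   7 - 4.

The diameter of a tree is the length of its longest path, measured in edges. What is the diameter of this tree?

6

Starting from 6, a farthest node is 2 at distance 6.
One longest path: 6 – 3 – 5 – 1 – 4 – 7 – 2.
So the diameter is 6.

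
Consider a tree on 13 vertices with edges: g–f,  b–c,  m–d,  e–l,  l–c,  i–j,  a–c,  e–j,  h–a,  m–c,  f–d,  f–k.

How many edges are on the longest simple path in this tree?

A longest path is i - j - e - l - c - m - d - f - k, with 8 edges.

8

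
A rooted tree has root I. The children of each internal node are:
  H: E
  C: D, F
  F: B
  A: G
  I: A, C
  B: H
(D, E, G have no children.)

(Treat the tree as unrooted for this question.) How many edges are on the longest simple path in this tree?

7

A longest path is E–H–B–F–C–I–A–G, with 7 edges.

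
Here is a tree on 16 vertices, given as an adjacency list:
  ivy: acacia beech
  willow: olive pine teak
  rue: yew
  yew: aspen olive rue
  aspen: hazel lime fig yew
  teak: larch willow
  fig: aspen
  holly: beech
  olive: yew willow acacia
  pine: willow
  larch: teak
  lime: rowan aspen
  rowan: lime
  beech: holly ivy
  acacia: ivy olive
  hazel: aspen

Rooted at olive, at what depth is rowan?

Path from olive to rowan: olive–yew–aspen–lime–rowan, which has 4 edges.

4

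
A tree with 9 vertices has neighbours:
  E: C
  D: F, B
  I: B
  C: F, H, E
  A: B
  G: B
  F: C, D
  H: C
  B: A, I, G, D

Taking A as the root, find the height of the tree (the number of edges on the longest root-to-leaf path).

A deepest node is H, reached by A → B → D → F → C → H.
That path has 5 edges, so the height is 5.

5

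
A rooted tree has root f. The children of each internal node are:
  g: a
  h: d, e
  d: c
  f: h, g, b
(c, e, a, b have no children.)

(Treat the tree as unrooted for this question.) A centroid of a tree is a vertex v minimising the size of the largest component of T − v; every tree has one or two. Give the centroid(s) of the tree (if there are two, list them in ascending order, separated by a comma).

If h is removed the pieces have sizes 4, 2, 1, all ≤ ⌊8/2⌋ = 4.
f is adjacent to h and is also a centroid (the largest component after removing it is likewise 4).

f, h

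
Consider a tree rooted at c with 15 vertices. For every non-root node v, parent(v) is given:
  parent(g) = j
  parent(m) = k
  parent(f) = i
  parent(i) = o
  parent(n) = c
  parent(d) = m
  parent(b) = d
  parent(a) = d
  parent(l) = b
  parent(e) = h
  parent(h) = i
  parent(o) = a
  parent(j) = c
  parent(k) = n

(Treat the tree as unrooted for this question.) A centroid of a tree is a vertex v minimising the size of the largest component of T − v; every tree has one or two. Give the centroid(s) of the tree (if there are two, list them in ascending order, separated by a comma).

d

If d is removed the pieces have sizes 6, 6, 2, all ≤ ⌊15/2⌋ = 7.
Every other node leaves some component of size > 7, so the centroid is unique.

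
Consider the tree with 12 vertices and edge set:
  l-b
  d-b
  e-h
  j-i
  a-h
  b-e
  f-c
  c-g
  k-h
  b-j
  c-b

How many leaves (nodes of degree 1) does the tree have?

Degree-1 nodes: a, d, f, g, i, k, l — 7 of them.

7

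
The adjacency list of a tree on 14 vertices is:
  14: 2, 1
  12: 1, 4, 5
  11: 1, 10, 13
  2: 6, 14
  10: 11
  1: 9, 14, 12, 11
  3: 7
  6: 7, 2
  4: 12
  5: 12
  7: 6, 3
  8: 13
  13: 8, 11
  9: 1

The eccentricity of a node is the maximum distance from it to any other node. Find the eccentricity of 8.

8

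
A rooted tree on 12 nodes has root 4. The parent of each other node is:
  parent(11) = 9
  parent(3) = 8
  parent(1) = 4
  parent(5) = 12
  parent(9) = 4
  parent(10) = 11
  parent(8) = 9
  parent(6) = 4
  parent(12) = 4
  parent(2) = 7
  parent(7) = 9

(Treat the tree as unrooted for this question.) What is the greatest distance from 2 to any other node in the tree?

5

The node farthest from 2 is 5, via 2 – 7 – 9 – 4 – 12 – 5 — 5 edges.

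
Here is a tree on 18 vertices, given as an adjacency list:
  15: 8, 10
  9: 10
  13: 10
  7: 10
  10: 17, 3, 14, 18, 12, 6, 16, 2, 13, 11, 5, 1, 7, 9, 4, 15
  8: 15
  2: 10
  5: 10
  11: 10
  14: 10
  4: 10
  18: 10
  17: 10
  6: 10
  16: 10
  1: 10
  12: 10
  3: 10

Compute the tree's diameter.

3

Starting from 8, a farthest node is 9 at distance 3.
One longest path: 8-15-10-9.
So the diameter is 3.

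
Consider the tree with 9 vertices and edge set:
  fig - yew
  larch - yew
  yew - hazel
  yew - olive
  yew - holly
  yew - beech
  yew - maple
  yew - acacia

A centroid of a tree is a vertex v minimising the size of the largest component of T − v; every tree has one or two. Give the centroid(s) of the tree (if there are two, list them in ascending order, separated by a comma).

Delete yew: the remaining components have sizes 1, 1, 1, 1, 1, 1, 1, 1. Max 1 ≤ 4, so yew is a centroid.
Every other node leaves some component of size > 4, so the centroid is unique.

yew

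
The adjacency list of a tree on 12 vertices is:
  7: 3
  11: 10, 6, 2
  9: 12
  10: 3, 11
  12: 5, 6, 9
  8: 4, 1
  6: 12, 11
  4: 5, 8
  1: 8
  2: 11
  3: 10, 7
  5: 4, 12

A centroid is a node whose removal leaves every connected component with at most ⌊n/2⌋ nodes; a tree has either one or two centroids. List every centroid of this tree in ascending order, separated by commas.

Removing 12 splits the tree into components of sizes 6, 4, 1; the largest is 6 ≤ ⌊12/2⌋ = 6.
Its neighbour 6 also leaves a largest component of size 6, so both are centroids.

6, 12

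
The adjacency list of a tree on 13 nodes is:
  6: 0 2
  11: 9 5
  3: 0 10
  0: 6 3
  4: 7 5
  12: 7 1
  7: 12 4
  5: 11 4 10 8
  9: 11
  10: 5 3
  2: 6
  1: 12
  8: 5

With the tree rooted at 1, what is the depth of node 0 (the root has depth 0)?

7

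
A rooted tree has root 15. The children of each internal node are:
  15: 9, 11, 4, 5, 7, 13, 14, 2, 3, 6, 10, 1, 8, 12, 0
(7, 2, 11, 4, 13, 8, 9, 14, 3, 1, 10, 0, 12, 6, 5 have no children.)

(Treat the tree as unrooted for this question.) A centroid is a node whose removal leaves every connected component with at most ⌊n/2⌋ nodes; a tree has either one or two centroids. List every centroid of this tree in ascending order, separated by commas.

15

If 15 is removed the pieces have sizes 1, 1, 1, 1, 1, 1, 1, 1, 1, 1, 1, 1, 1, 1, 1, all ≤ ⌊16/2⌋ = 8.
No neighbour of 15 does as well, so 15 is the unique centroid.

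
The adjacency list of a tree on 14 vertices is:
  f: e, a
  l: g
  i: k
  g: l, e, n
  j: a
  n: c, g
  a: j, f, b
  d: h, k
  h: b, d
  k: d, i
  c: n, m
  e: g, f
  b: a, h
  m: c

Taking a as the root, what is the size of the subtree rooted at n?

3

n's subtree: {n, c, m}, size 3.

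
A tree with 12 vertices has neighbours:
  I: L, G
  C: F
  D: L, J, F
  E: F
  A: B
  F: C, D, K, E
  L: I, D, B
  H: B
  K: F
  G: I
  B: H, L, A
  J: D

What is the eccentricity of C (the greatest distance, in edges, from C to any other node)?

The node farthest from C is G (A, H also at distance 5), via C–F–D–L–I–G — 5 edges.

5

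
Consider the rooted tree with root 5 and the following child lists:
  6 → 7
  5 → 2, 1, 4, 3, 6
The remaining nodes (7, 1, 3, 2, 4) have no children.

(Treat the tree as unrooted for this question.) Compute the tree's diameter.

Starting from 7, a farthest node is 1 at distance 3.
One longest path: 7 – 6 – 5 – 1.
So the diameter is 3.

3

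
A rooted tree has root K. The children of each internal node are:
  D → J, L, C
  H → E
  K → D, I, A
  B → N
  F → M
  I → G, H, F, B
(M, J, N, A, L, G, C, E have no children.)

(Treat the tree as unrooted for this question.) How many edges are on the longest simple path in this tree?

BFS from M reaches L last, at distance 5; BFS from L confirms no node is farther.
Path: M-F-I-K-D-L.

5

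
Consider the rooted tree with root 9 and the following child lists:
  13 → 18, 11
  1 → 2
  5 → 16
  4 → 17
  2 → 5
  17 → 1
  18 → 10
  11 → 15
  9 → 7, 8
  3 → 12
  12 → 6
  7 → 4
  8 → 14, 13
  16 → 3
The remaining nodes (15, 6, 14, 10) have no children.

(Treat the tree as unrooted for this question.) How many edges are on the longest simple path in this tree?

14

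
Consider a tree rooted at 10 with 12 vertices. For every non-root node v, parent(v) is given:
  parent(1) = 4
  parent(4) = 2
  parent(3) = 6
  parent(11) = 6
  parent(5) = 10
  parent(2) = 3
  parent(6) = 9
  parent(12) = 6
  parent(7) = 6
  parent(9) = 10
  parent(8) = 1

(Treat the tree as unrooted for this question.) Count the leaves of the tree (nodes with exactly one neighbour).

The leaves are 5, 7, 8, 11, 12.
That is 5 leaves.

5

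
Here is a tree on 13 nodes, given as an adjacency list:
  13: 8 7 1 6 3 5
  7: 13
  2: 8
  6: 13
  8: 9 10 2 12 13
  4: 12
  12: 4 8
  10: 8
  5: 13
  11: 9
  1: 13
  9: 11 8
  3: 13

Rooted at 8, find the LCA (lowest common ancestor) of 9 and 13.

8

Ancestors of 9 (toward the root): 9, 8.
Ancestors of 13: 13, 8.
The deepest node appearing in both lists is 8.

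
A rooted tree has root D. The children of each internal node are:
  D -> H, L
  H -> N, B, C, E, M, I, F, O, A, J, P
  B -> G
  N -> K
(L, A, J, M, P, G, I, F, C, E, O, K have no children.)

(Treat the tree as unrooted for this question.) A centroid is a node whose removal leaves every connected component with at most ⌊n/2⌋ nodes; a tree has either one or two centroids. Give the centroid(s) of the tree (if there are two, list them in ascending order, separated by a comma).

H

Delete H: the remaining components have sizes 2, 2, 2, 1, 1, 1, 1, 1, 1, 1, 1, 1. Max 2 ≤ 8, so H is a centroid.
Every other node leaves some component of size > 8, so the centroid is unique.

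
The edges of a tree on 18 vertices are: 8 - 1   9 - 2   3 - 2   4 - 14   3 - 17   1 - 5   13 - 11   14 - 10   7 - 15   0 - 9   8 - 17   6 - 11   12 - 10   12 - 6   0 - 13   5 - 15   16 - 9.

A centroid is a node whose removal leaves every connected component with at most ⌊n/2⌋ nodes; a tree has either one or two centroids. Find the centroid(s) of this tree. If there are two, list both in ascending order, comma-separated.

9

Removing 9 splits the tree into components of sizes 8, 8, 1; the largest is 8 ≤ ⌊18/2⌋ = 9.
Every other node leaves some component of size > 9, so the centroid is unique.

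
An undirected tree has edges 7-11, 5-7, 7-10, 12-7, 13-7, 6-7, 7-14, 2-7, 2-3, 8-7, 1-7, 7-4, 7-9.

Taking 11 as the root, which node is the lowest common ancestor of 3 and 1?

3's ancestor chain is 3, 2, 7, 11 and 1's is 1, 7, 11; they first meet at 7.

7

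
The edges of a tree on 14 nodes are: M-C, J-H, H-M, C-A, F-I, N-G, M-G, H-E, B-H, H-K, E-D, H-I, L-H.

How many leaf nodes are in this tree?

8

The leaves are A, B, D, F, J, K, L, N.
That is 8 leaves.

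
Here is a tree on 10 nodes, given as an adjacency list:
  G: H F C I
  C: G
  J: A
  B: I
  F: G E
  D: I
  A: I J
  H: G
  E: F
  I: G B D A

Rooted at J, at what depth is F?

4

J–A–I–G–F — 4 edges.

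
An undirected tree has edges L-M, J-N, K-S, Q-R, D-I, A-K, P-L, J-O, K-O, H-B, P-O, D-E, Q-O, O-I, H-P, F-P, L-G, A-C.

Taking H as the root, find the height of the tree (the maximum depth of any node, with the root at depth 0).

5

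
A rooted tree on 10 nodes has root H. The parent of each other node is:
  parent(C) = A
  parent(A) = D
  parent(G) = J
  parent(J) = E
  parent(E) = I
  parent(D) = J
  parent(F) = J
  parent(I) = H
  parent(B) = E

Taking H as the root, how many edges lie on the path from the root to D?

4

H – I – E – J – D — 4 edges.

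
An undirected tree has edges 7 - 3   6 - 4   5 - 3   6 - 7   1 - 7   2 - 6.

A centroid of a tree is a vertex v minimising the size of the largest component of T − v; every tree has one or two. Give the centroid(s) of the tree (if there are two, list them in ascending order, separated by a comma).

7

If 7 is removed the pieces have sizes 3, 2, 1, all ≤ ⌊7/2⌋ = 3.
Every other node leaves some component of size > 3, so the centroid is unique.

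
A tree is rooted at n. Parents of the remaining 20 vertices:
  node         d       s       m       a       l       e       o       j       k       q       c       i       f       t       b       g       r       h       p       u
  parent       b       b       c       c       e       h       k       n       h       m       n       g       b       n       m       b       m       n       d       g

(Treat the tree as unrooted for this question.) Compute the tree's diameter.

A longest path is l–e–h–n–c–m–b–d–p, with 8 edges.

8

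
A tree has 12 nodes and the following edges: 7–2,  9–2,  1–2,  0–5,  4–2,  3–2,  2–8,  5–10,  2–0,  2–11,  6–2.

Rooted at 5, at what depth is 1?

Climbing from 1 to the root: 1–2–0–5. That's 3 steps.

3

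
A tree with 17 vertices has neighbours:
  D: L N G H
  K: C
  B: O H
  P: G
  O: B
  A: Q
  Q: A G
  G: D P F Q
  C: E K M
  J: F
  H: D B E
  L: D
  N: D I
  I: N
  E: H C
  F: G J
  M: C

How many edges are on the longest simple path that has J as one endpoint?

7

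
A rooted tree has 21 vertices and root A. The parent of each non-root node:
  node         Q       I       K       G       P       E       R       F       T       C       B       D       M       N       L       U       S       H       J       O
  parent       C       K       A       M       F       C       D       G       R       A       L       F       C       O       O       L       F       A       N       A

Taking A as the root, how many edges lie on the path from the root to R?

Path from A to R: A–C–M–G–F–D–R, which has 6 edges.

6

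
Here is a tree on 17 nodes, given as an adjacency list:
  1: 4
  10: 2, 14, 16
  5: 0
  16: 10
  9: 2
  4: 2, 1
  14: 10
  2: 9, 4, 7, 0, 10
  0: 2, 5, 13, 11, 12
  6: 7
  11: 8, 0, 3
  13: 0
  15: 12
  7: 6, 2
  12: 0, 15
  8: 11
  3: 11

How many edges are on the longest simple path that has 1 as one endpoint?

5

A farthest node from 1 is 3 (8, 15 also at distance 5).
The path 1–4–2–0–11–3 has 5 edges.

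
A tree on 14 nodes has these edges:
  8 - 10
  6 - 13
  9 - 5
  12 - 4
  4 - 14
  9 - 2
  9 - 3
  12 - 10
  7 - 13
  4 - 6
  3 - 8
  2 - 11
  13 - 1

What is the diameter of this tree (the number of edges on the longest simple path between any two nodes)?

BFS from 7 reaches 11 last, at distance 10; BFS from 11 confirms no node is farther.
Path: 7 - 13 - 6 - 4 - 12 - 10 - 8 - 3 - 9 - 2 - 11.

10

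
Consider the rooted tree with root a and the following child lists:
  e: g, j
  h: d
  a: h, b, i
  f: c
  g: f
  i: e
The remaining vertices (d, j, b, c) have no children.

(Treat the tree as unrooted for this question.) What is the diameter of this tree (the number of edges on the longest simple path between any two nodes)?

7

Starting from d, a farthest node is c at distance 7.
One longest path: d-h-a-i-e-g-f-c.
So the diameter is 7.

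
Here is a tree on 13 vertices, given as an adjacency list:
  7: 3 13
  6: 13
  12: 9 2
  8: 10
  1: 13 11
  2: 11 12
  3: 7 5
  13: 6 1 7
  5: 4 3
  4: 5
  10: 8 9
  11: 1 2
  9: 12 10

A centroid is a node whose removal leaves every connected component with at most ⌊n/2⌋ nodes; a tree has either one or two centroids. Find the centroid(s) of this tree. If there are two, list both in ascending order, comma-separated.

If 1 is removed the pieces have sizes 6, 6, all ≤ ⌊13/2⌋ = 6.
No neighbour of 1 does as well, so 1 is the unique centroid.

1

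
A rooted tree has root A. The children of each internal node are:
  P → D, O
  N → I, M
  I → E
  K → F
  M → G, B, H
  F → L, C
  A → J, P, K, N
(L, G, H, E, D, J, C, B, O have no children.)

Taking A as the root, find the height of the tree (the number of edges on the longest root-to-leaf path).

3

B sits deepest: A–N–M–B — 3 edges from the root.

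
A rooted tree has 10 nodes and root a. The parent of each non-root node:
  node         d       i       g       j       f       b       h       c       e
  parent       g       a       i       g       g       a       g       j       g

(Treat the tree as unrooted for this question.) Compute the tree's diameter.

5

A longest path is b - a - i - g - j - c, with 5 edges.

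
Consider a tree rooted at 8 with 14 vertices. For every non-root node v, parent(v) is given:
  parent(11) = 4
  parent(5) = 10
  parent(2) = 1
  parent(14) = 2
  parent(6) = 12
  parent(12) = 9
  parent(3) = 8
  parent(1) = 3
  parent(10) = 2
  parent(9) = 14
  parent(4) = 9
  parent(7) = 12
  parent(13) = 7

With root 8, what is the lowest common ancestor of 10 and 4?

2

10's ancestor chain is 10, 2, 1, 3, 8 and 4's is 4, 9, 14, 2, 1, 3, 8; they first meet at 2.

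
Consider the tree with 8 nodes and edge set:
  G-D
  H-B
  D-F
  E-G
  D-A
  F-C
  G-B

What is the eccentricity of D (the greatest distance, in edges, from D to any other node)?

3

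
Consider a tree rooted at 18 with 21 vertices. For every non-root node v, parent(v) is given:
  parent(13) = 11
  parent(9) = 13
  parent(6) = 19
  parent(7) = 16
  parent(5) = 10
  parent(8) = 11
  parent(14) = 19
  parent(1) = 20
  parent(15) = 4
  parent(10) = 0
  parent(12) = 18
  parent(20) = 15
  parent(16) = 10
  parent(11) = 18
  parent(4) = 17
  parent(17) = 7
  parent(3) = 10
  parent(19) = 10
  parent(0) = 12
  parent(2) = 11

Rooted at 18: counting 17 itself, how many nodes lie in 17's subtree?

5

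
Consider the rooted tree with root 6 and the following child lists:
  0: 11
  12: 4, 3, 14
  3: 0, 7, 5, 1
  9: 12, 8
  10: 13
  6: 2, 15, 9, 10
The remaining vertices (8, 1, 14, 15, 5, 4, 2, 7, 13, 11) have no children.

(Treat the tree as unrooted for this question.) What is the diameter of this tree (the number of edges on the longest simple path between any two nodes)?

BFS from 13 reaches 11 last, at distance 7; BFS from 11 confirms no node is farther.
Path: 13 - 10 - 6 - 9 - 12 - 3 - 0 - 11.

7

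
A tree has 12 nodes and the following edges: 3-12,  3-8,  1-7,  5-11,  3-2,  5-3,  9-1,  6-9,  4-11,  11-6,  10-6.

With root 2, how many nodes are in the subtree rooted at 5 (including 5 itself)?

Descendants of 5 (including itself): 5, 11, 6, 4, 10, 9, 1, 7. That's 8.

8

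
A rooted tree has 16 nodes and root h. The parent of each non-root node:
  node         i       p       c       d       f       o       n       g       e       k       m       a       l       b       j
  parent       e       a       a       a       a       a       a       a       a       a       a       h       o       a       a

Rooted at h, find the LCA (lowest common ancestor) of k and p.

a

Path k→root: k a h; path p→root: p a h.
First common node: a.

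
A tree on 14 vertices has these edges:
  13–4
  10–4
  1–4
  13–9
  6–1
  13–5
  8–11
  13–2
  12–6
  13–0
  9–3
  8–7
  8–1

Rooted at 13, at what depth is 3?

13 – 9 – 3 — 2 edges.

2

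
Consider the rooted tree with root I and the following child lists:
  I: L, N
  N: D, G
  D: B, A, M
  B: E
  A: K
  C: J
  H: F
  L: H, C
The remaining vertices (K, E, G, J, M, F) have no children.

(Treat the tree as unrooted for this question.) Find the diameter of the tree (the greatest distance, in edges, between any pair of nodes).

7

Starting from F, a farthest node is K at distance 7.
One longest path: F-H-L-I-N-D-A-K.
So the diameter is 7.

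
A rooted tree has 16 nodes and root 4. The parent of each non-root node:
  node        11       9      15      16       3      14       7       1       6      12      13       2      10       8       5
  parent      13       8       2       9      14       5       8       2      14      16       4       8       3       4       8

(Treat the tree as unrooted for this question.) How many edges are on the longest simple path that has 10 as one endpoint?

7

Distances from 10 peak at 7, attained at 11 (12 also at distance 7).
10 – 3 – 14 – 5 – 8 – 4 – 13 – 11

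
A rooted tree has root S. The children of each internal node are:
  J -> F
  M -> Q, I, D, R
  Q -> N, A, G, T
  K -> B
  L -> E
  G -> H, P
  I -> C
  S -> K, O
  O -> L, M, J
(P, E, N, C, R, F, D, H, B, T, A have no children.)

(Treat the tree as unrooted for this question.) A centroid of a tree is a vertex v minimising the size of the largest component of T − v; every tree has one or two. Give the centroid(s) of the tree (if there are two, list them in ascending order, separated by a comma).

M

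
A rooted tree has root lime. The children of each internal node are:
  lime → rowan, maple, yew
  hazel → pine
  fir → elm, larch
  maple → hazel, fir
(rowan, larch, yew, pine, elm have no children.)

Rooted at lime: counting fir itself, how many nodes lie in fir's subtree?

fir's subtree: {fir, larch, elm}, size 3.

3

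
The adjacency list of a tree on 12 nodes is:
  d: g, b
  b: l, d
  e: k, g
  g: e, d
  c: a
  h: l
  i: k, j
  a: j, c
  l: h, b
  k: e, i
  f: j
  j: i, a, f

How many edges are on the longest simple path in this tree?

10

A longest path is c - a - j - i - k - e - g - d - b - l - h, with 10 edges.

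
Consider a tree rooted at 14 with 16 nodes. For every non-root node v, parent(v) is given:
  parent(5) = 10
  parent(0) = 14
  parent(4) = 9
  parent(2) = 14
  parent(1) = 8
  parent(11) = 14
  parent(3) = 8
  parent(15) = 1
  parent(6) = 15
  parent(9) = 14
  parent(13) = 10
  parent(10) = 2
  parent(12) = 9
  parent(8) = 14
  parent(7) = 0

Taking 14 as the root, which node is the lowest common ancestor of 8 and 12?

Ancestors of 8 (toward the root): 8, 14.
Ancestors of 12: 12, 9, 14.
The deepest node appearing in both lists is 14.

14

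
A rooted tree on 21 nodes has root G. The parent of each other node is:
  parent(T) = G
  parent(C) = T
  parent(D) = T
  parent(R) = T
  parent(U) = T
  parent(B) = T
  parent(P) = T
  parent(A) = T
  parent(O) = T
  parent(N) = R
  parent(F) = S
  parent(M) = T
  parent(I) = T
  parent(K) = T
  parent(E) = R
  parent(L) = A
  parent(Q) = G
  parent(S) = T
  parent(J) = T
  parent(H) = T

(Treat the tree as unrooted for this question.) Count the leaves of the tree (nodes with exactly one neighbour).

16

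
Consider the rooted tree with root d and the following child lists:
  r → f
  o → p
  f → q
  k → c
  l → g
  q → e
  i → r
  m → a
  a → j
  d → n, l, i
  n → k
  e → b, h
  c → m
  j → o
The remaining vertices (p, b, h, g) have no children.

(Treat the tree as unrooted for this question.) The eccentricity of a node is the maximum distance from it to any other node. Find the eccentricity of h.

14

A farthest node from h is p.
The path h–e–q–f–r–i–d–n–k–c–m–a–j–o–p has 14 edges.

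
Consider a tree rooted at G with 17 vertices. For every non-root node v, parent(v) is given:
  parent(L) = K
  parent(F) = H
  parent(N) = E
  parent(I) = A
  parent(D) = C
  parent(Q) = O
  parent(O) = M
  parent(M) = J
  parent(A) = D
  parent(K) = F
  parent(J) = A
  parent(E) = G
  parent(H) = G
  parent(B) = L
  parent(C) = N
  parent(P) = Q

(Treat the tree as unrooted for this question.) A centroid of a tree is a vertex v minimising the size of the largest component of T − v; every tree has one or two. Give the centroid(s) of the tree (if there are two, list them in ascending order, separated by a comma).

Delete C: the remaining components have sizes 8, 8. Max 8 ≤ 8, so C is a centroid.
Every other node leaves some component of size > 8, so the centroid is unique.

C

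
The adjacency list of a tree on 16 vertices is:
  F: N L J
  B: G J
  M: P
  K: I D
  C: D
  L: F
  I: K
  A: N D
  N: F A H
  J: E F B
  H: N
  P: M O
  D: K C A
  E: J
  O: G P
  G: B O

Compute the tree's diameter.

Starting from M, a farthest node is I at distance 11.
One longest path: M – P – O – G – B – J – F – N – A – D – K – I.
So the diameter is 11.

11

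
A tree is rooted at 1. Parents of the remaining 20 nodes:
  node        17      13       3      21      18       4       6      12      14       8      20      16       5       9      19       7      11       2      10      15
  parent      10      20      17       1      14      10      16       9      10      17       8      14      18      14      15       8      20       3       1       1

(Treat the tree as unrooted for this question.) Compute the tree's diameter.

7

BFS from 11 reaches 12 last, at distance 7; BFS from 12 confirms no node is farther.
Path: 11–20–8–17–10–14–9–12.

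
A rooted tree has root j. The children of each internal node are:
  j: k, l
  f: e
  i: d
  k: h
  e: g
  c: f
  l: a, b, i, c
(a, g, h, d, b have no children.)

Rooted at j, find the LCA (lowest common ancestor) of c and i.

l

Ancestors of c (toward the root): c, l, j.
Ancestors of i: i, l, j.
The deepest node appearing in both lists is l.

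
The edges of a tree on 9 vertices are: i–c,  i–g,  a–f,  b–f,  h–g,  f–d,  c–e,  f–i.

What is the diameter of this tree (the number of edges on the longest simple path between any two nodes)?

4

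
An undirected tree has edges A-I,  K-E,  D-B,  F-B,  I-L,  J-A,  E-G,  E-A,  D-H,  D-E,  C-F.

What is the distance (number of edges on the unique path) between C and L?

C–F–B–D–E–A–I–L: 7 edges.

7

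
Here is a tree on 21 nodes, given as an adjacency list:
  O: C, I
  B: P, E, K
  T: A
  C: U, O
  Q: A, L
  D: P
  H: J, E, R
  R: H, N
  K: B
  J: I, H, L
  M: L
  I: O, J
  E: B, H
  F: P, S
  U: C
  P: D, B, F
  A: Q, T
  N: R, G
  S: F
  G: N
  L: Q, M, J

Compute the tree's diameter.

BFS from S reaches T last, at distance 10; BFS from T confirms no node is farther.
Path: S-F-P-B-E-H-J-L-Q-A-T.

10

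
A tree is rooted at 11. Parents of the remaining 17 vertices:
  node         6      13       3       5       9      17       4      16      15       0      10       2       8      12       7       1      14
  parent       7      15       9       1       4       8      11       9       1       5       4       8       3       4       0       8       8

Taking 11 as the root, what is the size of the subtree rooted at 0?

Descendants of 0 (including itself): 0, 7, 6. That's 3.

3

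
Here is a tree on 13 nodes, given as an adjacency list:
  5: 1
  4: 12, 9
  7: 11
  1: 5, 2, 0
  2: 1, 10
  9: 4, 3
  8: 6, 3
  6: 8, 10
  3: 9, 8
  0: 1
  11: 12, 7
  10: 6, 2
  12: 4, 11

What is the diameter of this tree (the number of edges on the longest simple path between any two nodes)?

11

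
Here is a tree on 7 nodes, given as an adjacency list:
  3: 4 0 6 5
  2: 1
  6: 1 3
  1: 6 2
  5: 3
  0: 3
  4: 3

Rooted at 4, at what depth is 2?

4

4 → 3 → 6 → 1 → 2 — 4 edges.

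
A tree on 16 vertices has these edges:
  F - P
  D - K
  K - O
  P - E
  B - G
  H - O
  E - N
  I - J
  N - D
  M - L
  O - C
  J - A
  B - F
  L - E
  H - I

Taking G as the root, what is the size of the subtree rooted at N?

9

Descendants of N (including itself): N, D, K, O, H, C, I, J, A. That's 9.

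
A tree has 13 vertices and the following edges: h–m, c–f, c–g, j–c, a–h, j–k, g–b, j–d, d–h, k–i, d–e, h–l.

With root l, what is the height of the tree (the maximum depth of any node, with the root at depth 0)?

6

b sits deepest: l-h-d-j-c-g-b — 6 edges from the root.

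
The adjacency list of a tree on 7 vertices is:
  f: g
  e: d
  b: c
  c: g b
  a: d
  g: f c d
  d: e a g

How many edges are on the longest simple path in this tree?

Starting from b, a farthest node is a at distance 4.
One longest path: b - c - g - d - a.
So the diameter is 4.

4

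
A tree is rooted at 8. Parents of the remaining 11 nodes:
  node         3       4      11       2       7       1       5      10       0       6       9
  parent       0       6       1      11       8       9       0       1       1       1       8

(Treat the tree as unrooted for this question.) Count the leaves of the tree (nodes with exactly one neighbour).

6

Exactly 6 nodes have a single neighbour: 2, 3, 4, 5, 7, 10.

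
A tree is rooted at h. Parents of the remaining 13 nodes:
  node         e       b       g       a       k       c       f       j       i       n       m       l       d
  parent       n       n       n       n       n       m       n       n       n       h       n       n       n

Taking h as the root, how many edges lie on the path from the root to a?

Climbing from a to the root: a – n – h. That's 2 steps.

2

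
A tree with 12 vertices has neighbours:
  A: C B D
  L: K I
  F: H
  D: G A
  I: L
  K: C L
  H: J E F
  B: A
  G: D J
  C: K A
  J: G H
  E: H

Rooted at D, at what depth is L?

4

Path from D to L: D–A–C–K–L, which has 4 edges.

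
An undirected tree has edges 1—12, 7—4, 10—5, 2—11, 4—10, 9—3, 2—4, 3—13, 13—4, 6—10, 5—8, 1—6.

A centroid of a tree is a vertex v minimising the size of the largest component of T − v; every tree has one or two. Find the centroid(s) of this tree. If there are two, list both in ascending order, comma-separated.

4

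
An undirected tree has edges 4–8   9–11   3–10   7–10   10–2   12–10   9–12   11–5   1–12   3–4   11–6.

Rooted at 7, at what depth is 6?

Path from 7 to 6: 7 – 10 – 12 – 9 – 11 – 6, which has 5 edges.

5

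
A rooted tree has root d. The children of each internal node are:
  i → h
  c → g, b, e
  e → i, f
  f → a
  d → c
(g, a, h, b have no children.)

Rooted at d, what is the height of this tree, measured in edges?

The longest root-to-leaf path is d-c-e-f-a (4 edges).

4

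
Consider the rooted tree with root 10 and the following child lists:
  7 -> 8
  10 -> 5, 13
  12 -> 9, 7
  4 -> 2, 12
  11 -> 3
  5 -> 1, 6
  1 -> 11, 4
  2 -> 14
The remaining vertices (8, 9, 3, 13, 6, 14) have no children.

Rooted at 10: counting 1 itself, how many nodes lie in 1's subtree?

10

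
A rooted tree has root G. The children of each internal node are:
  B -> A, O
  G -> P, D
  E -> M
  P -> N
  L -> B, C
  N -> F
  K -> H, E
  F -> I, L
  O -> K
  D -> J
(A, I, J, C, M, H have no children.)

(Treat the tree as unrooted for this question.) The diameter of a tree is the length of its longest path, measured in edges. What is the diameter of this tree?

11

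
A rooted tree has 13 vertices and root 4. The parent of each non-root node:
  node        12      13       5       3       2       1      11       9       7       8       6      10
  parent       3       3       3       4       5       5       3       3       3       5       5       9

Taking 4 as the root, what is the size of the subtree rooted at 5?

Descendants of 5 (including itself): 5, 2, 1, 6, 8. That's 5.

5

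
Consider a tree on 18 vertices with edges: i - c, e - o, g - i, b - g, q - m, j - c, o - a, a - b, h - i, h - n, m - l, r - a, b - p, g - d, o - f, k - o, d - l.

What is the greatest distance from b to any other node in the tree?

The node farthest from b is q, via b–g–d–l–m–q — 5 edges.

5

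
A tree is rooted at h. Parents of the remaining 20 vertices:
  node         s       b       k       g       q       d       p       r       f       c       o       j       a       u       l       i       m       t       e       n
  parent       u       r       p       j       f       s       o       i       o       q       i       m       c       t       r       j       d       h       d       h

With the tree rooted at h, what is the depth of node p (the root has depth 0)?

9

Path from h to p: h–t–u–s–d–m–j–i–o–p, which has 9 edges.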